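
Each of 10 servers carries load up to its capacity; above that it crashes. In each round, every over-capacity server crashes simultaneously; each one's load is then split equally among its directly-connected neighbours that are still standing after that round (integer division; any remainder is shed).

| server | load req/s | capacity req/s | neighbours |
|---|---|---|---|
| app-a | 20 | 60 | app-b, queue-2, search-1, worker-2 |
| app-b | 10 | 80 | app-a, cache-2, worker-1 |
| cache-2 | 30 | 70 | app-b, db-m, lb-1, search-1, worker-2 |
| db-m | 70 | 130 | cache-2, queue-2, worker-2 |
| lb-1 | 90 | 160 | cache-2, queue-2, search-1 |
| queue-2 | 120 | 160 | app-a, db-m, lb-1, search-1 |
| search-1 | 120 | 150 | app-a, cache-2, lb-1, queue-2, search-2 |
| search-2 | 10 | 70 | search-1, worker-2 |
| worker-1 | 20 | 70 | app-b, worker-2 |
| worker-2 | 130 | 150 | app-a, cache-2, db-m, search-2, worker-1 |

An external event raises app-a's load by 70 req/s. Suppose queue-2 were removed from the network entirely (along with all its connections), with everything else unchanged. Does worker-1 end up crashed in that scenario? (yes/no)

With queue-2 removed:
Round 1 — app-a at 90 > 60. app-a crashes.
  app-a sheds 90 req/s to app-b, search-1, worker-2: 30 each.
    app-b: 10+30 = 40 ≤ 80
    search-1: 120+30 = 150 ≤ 150
    worker-2: 130+30 = 160 > 150
Round 2 — worker-2 crashes.
  worker-2 sheds 160 req/s to cache-2, db-m, search-2, worker-1: 40 each.
    cache-2: 30+40 = 70 ≤ 70
    db-m: 70+40 = 110 ≤ 130
    search-2: 10+40 = 50 ≤ 70
    worker-1: 20+40 = 60 ≤ 70
No further crashes.

no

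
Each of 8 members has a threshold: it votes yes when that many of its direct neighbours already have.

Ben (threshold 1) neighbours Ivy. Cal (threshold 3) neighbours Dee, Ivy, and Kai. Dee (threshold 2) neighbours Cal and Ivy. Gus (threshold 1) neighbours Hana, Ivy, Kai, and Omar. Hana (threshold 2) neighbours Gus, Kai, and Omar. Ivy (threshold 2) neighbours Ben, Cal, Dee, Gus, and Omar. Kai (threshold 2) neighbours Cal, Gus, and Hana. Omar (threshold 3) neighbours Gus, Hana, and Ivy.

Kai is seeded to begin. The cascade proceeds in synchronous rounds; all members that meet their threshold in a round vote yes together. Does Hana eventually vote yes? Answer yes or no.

Round 1 — Kai votes yes (initial).
Round 2 — checking thresholds:
  Cal: 1 of 3 neighbours < 3, not yet.
  Gus: 1 of 4 neighbours ≥ 1, votes yes.
  Hana: 1 of 3 neighbours < 2, not yet.
Round 3 — checking thresholds:
  Cal: 1 of 3 neighbours < 3, not yet.
  Hana: 2 of 3 neighbours ≥ 2, votes yes.
  Ivy: 1 of 5 neighbours < 2, not yet.
  Omar: 1 of 3 neighbours < 3, not yet.
Round 4 — no new yes votes; cascade stops.

yes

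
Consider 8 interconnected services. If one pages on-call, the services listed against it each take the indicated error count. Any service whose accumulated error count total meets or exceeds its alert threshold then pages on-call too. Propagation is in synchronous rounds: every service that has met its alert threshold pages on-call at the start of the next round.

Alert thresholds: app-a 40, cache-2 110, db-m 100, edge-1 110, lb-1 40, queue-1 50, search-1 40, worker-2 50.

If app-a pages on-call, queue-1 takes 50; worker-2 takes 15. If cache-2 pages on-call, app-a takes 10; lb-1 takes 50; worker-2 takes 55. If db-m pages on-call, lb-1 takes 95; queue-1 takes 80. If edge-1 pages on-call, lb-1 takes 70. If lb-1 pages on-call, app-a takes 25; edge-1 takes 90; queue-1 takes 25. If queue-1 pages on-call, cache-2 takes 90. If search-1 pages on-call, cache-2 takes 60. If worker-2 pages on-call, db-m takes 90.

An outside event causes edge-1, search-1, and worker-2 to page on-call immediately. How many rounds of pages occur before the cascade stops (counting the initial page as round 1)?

Round 1 — edge-1, search-1, worker-2 page on-call (initial).
  cache-2: +60 → 60 < 110
  db-m: +90 → 90 < 100
  lb-1: +70 → 70 ≥ 40
Round 2 — lb-1 pages on-call.
  app-a: +25 → 25 < 40
  queue-1: +25 → 25 < 50
No further pages.

2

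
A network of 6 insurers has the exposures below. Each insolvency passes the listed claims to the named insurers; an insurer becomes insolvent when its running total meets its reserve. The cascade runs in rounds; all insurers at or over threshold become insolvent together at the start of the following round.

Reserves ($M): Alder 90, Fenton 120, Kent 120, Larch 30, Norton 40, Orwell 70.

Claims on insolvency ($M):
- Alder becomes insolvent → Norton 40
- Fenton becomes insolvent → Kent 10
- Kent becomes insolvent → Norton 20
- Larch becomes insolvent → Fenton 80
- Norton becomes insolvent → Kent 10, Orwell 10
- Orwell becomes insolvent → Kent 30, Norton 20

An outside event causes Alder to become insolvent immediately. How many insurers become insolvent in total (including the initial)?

Round 1 — Alder becomes insolvent (initial).
  Norton: +40 → 40 ≥ 40
Round 2 — Norton becomes insolvent.
  Kent: +10 → 10 < 120
  Orwell: +10 → 10 < 70
No further insolvencies.

2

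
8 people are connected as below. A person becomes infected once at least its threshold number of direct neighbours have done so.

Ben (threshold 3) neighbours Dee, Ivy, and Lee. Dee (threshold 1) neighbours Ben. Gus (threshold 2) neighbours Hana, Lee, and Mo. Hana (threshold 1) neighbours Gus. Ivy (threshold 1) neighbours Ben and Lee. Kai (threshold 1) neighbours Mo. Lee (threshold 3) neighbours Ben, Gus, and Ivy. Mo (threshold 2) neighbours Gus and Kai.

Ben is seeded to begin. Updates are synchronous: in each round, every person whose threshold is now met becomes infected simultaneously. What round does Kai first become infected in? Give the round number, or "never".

never

Round 1 — Ben becomes infected (initial).
Round 2 — checking thresholds:
  Dee: 1 of 1 neighbours ≥ 1, becomes infected.
  Ivy: 1 of 2 neighbours ≥ 1, becomes infected.
  Lee: 1 of 3 neighbours < 3, below threshold.
Round 3 — no new infections; cascade stops.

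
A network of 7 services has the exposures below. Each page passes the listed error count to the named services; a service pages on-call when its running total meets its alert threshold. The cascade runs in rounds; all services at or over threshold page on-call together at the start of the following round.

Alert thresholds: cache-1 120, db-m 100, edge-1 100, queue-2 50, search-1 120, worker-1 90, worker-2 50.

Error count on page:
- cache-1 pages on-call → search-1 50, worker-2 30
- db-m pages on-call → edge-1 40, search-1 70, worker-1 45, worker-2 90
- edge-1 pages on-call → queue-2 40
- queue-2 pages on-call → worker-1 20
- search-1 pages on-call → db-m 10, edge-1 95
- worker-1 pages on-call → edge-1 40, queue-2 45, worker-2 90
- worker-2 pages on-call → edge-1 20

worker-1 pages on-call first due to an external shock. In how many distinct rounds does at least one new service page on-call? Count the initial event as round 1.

2

Round 1 — worker-1 pages on-call (initial).
  edge-1: +40 → 40 < 100
  queue-2: +45 → 45 < 50
  worker-2: +90 → 90 ≥ 50
Round 2 — worker-2 pages on-call.
  edge-1: +20 → 60 < 100
No further pages.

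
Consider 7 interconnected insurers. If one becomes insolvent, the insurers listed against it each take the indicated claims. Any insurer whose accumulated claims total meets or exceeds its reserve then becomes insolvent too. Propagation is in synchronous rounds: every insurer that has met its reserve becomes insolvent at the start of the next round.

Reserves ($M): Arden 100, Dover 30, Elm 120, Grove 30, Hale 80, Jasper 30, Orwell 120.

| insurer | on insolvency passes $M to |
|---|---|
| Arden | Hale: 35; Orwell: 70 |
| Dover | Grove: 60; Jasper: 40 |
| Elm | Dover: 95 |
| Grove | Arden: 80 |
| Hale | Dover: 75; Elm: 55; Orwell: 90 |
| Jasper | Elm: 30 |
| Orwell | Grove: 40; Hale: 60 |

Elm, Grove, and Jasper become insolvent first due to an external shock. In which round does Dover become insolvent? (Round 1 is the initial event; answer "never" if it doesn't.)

2

Round 1 — Elm, Grove, Jasper become insolvent (initial).
  Arden: +80 → 80 < 100
  Dover: +95 → 95 ≥ 30
Round 2 — Dover becomes insolvent.
No further insolvencies.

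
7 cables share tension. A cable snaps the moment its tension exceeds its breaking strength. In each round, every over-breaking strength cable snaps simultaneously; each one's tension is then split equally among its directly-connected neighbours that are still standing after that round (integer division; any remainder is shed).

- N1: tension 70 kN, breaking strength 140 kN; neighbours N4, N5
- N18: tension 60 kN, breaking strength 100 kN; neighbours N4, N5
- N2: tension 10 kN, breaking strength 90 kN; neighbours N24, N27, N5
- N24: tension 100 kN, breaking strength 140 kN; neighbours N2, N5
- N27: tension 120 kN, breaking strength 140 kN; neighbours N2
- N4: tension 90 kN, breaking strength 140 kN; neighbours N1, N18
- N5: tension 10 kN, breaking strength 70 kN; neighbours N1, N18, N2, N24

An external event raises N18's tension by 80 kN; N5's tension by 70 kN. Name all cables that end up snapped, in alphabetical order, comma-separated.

Round 1 — N18 at 140 > 100; N5 at 80 > 70. N18, N5 snap.
  N18 sheds 140 kN to N4: 140 each.
    N4: 90+140 = 230 > 140
  N5 sheds 80 kN to N1, N2, N24: 26 each (2 lost).
    N1: 70+26 = 96 ≤ 140
    N2: 10+26 = 36 ≤ 90
    N24: 100+26 = 126 ≤ 140
Round 2 — N4 snaps.
  N4 sheds 230 kN to N1: 230 each.
    N1: 96+230 = 326 > 140
Round 3 — N1 snaps.
  N1 sheds 326 kN: no online neighbours, lost.
No further breaks.

N1, N18, N4, N5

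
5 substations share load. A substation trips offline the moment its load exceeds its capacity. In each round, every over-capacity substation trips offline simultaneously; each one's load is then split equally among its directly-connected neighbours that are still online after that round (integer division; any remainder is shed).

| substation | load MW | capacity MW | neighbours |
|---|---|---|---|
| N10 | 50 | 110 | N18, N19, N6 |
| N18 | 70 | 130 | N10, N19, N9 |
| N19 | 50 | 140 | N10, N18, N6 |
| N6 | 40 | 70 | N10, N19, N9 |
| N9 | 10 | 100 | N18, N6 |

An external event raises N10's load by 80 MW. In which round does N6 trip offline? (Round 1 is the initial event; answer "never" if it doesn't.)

Round 1 — N10 at 130 > 110. N10 trips offline.
  N10 sheds 130 MW to N18, N19, N6: 43 each (1 lost).
    N18: 70+43 = 113 ≤ 130
    N19: 50+43 = 93 ≤ 140
    N6: 40+43 = 83 > 70
Round 2 — N6 trips offline.
  N6 sheds 83 MW to N19, N9: 41 each (1 lost).
    N19: 93+41 = 134 ≤ 140
    N9: 10+41 = 51 ≤ 100
No further trips.

2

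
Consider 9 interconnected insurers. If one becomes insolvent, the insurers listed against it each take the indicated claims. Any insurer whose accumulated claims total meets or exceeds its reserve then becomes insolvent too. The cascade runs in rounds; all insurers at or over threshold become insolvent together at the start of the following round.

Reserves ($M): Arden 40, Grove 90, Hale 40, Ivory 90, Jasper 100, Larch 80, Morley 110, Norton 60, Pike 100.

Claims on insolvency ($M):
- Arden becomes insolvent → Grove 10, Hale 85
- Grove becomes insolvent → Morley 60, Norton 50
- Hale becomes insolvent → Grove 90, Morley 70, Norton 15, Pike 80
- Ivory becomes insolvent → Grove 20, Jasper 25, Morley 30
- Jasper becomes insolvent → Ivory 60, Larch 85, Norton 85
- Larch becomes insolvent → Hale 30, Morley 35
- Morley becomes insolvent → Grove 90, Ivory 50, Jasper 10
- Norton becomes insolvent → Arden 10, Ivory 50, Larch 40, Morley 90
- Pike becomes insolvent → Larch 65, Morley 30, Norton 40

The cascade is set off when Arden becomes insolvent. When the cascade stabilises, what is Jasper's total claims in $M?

35

Round 1 — Arden becomes insolvent (initial).
  Grove: +10 → 10 < 90
  Hale: +85 → 85 ≥ 40
Round 2 — Hale becomes insolvent.
  Grove: +90 → 100 ≥ 90
  Morley: +70 → 70 < 110
  Norton: +15 → 15 < 60
  Pike: +80 → 80 < 100
Round 3 — Grove becomes insolvent.
  Morley: +60 → 130 ≥ 110
  Norton: +50 → 65 ≥ 60
Round 4 — Morley, Norton become insolvent.
  Ivory: +50+50 → 100 ≥ 90
  Jasper: +10 → 10 < 100
  Larch: +40 → 40 < 80
Round 5 — Ivory becomes insolvent.
  Jasper: +25 → 35 < 100
No further insolvencies.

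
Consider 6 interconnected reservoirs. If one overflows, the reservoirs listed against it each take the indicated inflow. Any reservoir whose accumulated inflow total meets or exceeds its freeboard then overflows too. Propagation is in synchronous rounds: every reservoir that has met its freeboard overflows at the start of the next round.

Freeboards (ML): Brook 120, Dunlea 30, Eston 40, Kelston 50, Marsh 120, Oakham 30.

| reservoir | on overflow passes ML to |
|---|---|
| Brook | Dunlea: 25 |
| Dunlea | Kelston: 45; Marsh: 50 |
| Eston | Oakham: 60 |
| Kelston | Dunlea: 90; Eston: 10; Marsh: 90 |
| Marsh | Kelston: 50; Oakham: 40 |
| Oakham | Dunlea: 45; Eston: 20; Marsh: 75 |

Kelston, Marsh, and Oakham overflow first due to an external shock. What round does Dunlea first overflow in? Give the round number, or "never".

2

Round 1 — Kelston, Marsh, Oakham overflow (initial).
  Dunlea: +90+45 → 135 ≥ 30
  Eston: +10+20 → 30 < 40
Round 2 — Dunlea overflows.
No further overflows.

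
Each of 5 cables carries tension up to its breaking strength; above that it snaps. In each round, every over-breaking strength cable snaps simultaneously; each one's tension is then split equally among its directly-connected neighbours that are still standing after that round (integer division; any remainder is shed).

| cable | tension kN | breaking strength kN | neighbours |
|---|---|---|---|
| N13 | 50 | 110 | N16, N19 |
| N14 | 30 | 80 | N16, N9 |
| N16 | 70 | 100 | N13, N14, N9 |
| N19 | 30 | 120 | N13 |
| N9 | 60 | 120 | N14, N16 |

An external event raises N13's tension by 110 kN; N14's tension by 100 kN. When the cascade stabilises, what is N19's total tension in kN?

110

Round 1 — N13 at 160 > 110; N14 at 130 > 80. N13, N14 snap.
  N13 sheds 160 kN to N16, N19: 80 each.
    N16: 70+80 = 150 > 100
    N19: 30+80 = 110 ≤ 120
  N14 sheds 130 kN to N16, N9: 65 each.
    N16: 150+65 = 215 > 100
    N9: 60+65 = 125 > 120
Round 2 — N16, N9 snap.
  N16 sheds 215 kN: no online neighbours, lost.
  N9 sheds 125 kN: no online neighbours, lost.
No further breaks.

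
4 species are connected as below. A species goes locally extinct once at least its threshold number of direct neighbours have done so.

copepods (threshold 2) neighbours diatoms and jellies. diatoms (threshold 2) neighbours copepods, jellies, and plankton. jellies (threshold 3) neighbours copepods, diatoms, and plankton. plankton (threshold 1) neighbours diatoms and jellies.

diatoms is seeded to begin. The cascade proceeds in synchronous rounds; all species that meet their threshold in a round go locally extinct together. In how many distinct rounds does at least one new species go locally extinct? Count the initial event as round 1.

Round 1 — diatoms goes locally extinct (initial).
Round 2 — checking thresholds:
  copepods: 1 of 2 neighbours < 2, below threshold.
  jellies: 1 of 3 neighbours < 3, below threshold.
  plankton: 1 of 2 neighbours ≥ 1, goes locally extinct.
Round 3 — no new extinctions; cascade stops.

2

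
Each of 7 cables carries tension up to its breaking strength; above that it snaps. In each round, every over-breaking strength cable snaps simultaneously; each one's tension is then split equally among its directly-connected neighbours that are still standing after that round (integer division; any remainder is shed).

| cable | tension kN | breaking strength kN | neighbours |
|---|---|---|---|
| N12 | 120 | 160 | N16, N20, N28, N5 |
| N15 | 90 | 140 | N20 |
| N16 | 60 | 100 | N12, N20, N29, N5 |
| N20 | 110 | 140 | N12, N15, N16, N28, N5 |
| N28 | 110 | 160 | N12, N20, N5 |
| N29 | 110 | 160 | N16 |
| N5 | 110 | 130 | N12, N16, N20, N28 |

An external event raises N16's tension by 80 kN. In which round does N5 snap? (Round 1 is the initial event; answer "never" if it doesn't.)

Round 1 — N16 at 140 > 100. N16 snaps.
  N16 sheds 140 kN to N12, N20, N29, N5: 35 each.
    N12: 120+35 = 155 ≤ 160
    N20: 110+35 = 145 > 140
    N29: 110+35 = 145 ≤ 160
    N5: 110+35 = 145 > 130
Round 2 — N20, N5 snap.
  N20 sheds 145 kN to N12, N15, N28: 48 each (1 lost).
    N12: 155+48 = 203 > 160
    N15: 90+48 = 138 ≤ 140
    N28: 110+48 = 158 ≤ 160
  N5 sheds 145 kN to N12, N28: 72 each (1 lost).
    N12: 203+72 = 275 > 160
    N28: 158+72 = 230 > 160
Round 3 — N12, N28 snap.
  N12 sheds 275 kN: no online neighbours, lost.
  N28 sheds 230 kN: no online neighbours, lost.
No further breaks.

2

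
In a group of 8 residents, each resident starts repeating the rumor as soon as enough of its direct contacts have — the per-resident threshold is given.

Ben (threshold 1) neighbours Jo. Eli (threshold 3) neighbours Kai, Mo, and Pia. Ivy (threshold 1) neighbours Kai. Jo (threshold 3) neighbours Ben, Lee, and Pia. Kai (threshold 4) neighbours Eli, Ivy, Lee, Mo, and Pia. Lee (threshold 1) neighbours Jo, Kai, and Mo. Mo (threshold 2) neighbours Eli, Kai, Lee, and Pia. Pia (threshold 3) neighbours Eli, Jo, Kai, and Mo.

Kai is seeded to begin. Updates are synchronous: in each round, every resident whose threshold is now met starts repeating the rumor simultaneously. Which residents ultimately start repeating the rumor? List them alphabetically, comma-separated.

Round 1 — Kai starts repeating the rumor (initial).
Round 2 — checking thresholds:
  Eli: 1 of 3 neighbours < 3, holds.
  Ivy: 1 of 1 neighbours ≥ 1, starts repeating the rumor.
  Lee: 1 of 3 neighbours ≥ 1, starts repeating the rumor.
  Mo: 1 of 4 neighbours < 2, holds.
  Pia: 1 of 4 neighbours < 3, holds.
Round 3 — checking thresholds:
  Eli: 1 of 3 neighbours < 3, holds.
  Jo: 1 of 3 neighbours < 3, holds.
  Mo: 2 of 4 neighbours ≥ 2, starts repeating the rumor.
  Pia: 1 of 4 neighbours < 3, holds.
Round 4 — no new spreads; cascade stops.

Ivy, Kai, Lee, Mo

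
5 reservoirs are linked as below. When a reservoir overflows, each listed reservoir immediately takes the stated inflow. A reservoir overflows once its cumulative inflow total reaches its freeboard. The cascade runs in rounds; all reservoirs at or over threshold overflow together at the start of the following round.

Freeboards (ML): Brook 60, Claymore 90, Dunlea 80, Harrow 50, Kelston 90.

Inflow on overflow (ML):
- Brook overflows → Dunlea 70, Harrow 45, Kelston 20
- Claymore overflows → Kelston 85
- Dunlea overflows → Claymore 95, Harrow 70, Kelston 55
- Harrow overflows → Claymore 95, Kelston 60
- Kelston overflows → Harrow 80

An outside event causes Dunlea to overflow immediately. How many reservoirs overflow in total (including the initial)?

4

Round 1 — Dunlea overflows (initial).
  Claymore: +95 → 95 ≥ 90
  Harrow: +70 → 70 ≥ 50
  Kelston: +55 → 55 < 90
Round 2 — Claymore, Harrow overflow.
  Kelston: +85+60 → 200 ≥ 90
Round 3 — Kelston overflows.
No further overflows.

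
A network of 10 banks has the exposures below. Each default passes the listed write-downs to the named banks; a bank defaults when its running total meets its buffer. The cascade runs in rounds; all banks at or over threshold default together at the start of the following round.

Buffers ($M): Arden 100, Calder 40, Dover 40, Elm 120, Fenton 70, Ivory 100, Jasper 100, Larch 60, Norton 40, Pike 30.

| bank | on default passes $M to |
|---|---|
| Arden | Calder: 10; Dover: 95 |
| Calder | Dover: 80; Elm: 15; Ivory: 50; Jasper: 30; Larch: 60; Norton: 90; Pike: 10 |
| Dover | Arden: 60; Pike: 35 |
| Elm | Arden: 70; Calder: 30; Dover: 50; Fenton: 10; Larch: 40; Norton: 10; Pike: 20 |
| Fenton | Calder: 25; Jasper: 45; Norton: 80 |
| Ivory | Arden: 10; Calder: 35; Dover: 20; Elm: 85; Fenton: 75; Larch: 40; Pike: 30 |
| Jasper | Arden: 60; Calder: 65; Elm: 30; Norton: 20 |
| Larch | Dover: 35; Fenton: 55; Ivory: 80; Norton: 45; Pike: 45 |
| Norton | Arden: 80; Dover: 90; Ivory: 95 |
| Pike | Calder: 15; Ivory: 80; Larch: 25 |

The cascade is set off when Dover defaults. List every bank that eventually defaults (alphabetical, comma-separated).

Round 1 — Dover defaults (initial).
  Arden: +60 → 60 < 100
  Pike: +35 → 35 ≥ 30
Round 2 — Pike defaults.
  Calder: +15 → 15 < 40
  Ivory: +80 → 80 < 100
  Larch: +25 → 25 < 60
No further defaults.

Dover, Pike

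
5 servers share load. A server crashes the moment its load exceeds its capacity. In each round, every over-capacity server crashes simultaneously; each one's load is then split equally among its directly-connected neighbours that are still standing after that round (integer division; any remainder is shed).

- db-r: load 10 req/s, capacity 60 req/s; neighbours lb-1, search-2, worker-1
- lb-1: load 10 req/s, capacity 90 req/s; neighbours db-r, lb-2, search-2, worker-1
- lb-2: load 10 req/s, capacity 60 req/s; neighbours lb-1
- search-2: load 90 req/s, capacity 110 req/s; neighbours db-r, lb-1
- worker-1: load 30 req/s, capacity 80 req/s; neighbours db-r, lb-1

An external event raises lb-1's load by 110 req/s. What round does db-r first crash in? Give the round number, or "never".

3

Round 1 — lb-1 at 120 > 90. lb-1 crashes.
  lb-1 sheds 120 req/s to db-r, lb-2, search-2, worker-1: 30 each.
    db-r: 10+30 = 40 ≤ 60
    lb-2: 10+30 = 40 ≤ 60
    search-2: 90+30 = 120 > 110
    worker-1: 30+30 = 60 ≤ 80
Round 2 — search-2 crashes.
  search-2 sheds 120 req/s to db-r: 120 each.
    db-r: 40+120 = 160 > 60
Round 3 — db-r crashes.
  db-r sheds 160 req/s to worker-1: 160 each.
    worker-1: 60+160 = 220 > 80
Round 4 — worker-1 crashes.
  worker-1 sheds 220 req/s: no online neighbours, lost.
No further crashes.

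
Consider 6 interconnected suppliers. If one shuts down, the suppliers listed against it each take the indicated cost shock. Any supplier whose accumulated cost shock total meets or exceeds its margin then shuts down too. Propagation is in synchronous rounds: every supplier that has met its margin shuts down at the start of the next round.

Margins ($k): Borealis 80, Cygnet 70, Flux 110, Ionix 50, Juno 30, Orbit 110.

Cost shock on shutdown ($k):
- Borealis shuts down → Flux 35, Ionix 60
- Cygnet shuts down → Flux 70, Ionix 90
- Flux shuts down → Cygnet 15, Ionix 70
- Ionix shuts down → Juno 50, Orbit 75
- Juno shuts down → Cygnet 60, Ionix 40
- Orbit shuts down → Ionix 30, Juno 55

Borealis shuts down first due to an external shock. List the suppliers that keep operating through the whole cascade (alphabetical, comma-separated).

Cygnet, Flux, Orbit

Round 1 — Borealis shuts down (initial).
  Flux: +35 → 35 < 110
  Ionix: +60 → 60 ≥ 50
Round 2 — Ionix shuts down.
  Juno: +50 → 50 ≥ 30
  Orbit: +75 → 75 < 110
Round 3 — Juno shuts down.
  Cygnet: +60 → 60 < 70
No further shutdowns.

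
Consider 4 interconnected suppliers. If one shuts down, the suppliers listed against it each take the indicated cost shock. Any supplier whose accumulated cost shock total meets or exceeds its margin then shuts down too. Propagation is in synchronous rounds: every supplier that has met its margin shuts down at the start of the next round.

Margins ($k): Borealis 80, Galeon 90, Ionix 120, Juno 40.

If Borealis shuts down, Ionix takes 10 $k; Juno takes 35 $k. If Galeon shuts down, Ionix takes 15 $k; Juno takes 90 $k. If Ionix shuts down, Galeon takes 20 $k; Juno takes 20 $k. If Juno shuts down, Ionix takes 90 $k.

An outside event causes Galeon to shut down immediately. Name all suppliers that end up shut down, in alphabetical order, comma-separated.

Galeon, Juno

Round 1 — Galeon shuts down (initial).
  Ionix: +15 → 15 < 120
  Juno: +90 → 90 ≥ 40
Round 2 — Juno shuts down.
  Ionix: +90 → 105 < 120
No further shutdowns.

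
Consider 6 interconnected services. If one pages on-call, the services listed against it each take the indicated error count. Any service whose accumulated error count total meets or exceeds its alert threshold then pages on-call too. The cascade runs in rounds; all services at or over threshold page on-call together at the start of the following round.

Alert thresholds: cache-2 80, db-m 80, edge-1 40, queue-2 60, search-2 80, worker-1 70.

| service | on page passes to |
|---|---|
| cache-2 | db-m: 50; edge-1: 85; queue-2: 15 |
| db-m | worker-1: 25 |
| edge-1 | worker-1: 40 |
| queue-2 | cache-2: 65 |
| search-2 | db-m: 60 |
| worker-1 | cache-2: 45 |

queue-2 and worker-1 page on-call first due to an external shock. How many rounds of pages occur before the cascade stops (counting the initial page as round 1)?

Round 1 — queue-2, worker-1 page on-call (initial).
  cache-2: +65+45 → 110 ≥ 80
Round 2 — cache-2 pages on-call.
  db-m: +50 → 50 < 80
  edge-1: +85 → 85 ≥ 40
Round 3 — edge-1 pages on-call.
No further pages.

3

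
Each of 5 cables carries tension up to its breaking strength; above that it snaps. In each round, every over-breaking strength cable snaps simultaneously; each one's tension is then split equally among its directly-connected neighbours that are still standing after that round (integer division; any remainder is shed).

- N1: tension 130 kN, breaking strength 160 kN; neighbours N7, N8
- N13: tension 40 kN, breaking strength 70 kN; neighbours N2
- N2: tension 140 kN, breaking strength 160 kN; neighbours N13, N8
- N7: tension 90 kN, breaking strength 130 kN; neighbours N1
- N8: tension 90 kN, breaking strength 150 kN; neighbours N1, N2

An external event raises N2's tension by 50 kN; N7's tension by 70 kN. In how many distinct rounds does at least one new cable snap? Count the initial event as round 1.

Round 1 — N2 at 190 > 160; N7 at 160 > 130. N2, N7 snap.
  N2 sheds 190 kN to N13, N8: 95 each.
    N13: 40+95 = 135 > 70
    N8: 90+95 = 185 > 150
  N7 sheds 160 kN to N1: 160 each.
    N1: 130+160 = 290 > 160
Round 2 — N1, N13, N8 snap.
  N1 sheds 290 kN: no online neighbours, lost.
  N13 sheds 135 kN: no online neighbours, lost.
  N8 sheds 185 kN: no online neighbours, lost.
No further breaks.

2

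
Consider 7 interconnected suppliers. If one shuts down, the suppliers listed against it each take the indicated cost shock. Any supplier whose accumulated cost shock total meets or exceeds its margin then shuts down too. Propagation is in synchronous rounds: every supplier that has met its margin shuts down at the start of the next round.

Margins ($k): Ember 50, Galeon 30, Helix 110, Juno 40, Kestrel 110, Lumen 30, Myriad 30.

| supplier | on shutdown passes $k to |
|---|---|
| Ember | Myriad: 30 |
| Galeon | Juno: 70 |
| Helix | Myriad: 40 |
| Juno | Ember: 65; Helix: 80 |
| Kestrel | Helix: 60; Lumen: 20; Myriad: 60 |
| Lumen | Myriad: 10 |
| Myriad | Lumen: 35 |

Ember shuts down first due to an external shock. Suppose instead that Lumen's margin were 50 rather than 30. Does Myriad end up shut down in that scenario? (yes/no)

With Lumen's margin at 50:
Round 1 — Ember shuts down (initial).
  Myriad: +30 → 30 ≥ 30
Round 2 — Myriad shuts down.
  Lumen: +35 → 35 < 50
No further shutdowns.

yes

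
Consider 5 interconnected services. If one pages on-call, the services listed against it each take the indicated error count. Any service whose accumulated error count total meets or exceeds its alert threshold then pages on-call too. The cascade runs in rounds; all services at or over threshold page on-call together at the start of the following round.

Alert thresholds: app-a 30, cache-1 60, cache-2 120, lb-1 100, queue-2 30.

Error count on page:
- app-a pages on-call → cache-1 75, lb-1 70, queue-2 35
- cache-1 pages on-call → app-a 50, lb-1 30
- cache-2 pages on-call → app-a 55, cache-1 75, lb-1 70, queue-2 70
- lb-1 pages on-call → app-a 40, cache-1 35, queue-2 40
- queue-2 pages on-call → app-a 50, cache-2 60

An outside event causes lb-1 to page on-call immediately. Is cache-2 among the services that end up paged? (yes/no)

no

Round 1 — lb-1 pages on-call (initial).
  app-a: +40 → 40 ≥ 30
  cache-1: +35 → 35 < 60
  queue-2: +40 → 40 ≥ 30
Round 2 — app-a, queue-2 page on-call.
  cache-1: +75 → 110 ≥ 60
  cache-2: +60 → 60 < 120
Round 3 — cache-1 pages on-call.
No further pages.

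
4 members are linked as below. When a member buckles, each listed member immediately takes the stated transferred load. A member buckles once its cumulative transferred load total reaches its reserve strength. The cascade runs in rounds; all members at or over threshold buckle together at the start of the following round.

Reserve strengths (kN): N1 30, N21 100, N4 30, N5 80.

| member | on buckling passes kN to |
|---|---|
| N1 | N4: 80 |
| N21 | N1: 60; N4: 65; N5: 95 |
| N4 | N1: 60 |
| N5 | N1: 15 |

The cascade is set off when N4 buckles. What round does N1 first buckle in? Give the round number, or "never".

Round 1 — N4 buckles (initial).
  N1: +60 → 60 ≥ 30
Round 2 — N1 buckles.
No further bucklings.

2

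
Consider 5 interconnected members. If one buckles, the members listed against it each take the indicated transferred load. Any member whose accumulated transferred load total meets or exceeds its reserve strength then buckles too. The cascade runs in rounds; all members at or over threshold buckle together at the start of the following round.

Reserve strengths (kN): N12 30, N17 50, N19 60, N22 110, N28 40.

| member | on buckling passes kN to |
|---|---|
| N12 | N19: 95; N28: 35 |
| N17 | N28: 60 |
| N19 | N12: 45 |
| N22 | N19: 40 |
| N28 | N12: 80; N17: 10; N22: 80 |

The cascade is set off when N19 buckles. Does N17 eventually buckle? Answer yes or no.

Round 1 — N19 buckles (initial).
  N12: +45 → 45 ≥ 30
Round 2 — N12 buckles.
  N28: +35 → 35 < 40
No further bucklings.

no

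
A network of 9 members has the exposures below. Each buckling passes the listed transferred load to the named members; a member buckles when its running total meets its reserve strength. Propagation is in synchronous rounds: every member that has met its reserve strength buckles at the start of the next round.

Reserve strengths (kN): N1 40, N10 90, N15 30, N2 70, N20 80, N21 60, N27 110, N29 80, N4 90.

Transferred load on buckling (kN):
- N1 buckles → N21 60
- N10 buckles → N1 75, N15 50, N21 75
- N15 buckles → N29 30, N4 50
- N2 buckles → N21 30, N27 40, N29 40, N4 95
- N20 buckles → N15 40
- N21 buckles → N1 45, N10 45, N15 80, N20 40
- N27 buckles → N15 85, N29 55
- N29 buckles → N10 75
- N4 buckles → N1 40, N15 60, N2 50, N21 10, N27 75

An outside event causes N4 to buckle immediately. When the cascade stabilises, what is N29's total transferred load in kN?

30

Round 1 — N4 buckles (initial).
  N1: +40 → 40 ≥ 40
  N15: +60 → 60 ≥ 30
  N2: +50 → 50 < 70
  N21: +10 → 10 < 60
  N27: +75 → 75 < 110
Round 2 — N1, N15 buckle.
  N21: +60 → 70 ≥ 60
  N29: +30 → 30 < 80
Round 3 — N21 buckles.
  N10: +45 → 45 < 90
  N20: +40 → 40 < 80
No further bucklings.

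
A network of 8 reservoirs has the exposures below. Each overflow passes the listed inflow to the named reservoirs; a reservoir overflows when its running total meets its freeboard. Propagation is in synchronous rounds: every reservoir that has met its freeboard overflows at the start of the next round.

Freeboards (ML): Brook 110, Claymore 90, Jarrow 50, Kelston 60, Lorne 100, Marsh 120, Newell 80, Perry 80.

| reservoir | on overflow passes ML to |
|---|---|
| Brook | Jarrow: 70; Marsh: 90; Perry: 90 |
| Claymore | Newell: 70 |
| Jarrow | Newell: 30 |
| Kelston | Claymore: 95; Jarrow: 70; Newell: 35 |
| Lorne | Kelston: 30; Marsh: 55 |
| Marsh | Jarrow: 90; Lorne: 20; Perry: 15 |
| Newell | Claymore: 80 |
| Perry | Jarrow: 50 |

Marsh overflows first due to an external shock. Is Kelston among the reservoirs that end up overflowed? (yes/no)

no

Round 1 — Marsh overflows (initial).
  Jarrow: +90 → 90 ≥ 50
  Lorne: +20 → 20 < 100
  Perry: +15 → 15 < 80
Round 2 — Jarrow overflows.
  Newell: +30 → 30 < 80
No further overflows.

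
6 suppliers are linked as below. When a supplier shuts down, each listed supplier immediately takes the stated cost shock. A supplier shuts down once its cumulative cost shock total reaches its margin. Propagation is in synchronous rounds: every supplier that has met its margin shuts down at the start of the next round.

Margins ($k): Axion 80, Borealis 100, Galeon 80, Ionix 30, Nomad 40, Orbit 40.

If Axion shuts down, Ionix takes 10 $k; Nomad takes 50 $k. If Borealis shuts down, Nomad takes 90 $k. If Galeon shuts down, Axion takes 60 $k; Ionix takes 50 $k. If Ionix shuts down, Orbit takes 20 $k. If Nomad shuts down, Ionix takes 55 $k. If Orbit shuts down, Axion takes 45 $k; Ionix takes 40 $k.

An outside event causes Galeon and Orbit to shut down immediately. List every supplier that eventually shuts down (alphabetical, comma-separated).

Round 1 — Galeon, Orbit shut down (initial).
  Axion: +60+45 → 105 ≥ 80
  Ionix: +50+40 → 90 ≥ 30
Round 2 — Axion, Ionix shut down.
  Nomad: +50 → 50 ≥ 40
Round 3 — Nomad shuts down.
No further shutdowns.

Axion, Galeon, Ionix, Nomad, Orbit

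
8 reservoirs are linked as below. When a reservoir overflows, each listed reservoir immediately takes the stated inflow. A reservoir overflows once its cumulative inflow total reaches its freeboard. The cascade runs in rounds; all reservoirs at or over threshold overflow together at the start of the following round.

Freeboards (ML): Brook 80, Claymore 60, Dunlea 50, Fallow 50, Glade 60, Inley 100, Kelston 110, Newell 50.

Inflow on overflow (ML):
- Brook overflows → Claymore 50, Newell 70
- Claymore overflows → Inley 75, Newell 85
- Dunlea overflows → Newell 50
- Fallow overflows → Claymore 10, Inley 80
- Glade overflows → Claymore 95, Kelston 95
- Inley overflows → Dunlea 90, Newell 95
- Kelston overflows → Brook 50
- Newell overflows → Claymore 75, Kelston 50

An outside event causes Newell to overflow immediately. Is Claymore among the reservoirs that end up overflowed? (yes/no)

yes

Round 1 — Newell overflows (initial).
  Claymore: +75 → 75 ≥ 60
  Kelston: +50 → 50 < 110
Round 2 — Claymore overflows.
  Inley: +75 → 75 < 100
No further overflows.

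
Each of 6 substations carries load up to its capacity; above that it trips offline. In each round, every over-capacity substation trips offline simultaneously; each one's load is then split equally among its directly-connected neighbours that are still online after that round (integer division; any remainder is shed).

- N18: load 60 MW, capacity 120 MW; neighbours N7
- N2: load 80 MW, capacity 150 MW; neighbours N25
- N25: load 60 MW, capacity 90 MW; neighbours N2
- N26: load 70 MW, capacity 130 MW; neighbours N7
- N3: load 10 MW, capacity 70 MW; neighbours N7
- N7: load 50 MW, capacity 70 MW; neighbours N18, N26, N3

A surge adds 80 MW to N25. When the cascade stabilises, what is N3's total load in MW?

Round 1 — N25 at 140 > 90. N25 trips offline.
  N25 sheds 140 MW to N2: 140 each.
    N2: 80+140 = 220 > 150
Round 2 — N2 trips offline.
  N2 sheds 220 MW: no online neighbours, lost.
No further trips.

10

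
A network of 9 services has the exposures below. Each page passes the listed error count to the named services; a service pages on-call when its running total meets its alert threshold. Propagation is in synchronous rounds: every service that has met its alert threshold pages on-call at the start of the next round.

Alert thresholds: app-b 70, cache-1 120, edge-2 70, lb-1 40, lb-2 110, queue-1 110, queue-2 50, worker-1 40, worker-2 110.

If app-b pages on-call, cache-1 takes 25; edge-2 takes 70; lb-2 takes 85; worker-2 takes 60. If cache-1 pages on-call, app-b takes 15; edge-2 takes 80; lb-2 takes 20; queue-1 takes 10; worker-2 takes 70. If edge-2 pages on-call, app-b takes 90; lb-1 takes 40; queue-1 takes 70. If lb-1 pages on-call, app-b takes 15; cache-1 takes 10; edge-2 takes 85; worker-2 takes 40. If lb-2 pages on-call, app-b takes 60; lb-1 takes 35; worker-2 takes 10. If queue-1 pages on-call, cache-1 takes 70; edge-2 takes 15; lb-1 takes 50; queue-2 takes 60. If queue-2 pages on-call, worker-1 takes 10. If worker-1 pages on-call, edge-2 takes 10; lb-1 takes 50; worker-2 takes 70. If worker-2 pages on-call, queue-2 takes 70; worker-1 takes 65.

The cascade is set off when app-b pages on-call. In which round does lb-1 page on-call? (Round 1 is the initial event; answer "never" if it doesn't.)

3

Round 1 — app-b pages on-call (initial).
  cache-1: +25 → 25 < 120
  edge-2: +70 → 70 ≥ 70
  lb-2: +85 → 85 < 110
  worker-2: +60 → 60 < 110
Round 2 — edge-2 pages on-call.
  lb-1: +40 → 40 ≥ 40
  queue-1: +70 → 70 < 110
Round 3 — lb-1 pages on-call.
  cache-1: +10 → 35 < 120
  worker-2: +40 → 100 < 110
No further pages.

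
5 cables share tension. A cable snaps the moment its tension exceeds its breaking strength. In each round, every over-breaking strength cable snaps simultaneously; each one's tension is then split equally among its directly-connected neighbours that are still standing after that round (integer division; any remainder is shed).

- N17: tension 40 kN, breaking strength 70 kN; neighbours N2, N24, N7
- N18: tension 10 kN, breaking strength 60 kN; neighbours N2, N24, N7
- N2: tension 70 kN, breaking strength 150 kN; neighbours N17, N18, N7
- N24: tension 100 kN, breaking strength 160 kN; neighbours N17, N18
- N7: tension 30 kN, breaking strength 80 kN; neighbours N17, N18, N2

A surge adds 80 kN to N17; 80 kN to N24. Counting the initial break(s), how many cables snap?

5

Round 1 — N17 at 120 > 70; N24 at 180 > 160. N17, N24 snap.
  N17 sheds 120 kN to N2, N7: 60 each.
    N2: 70+60 = 130 ≤ 150
    N7: 30+60 = 90 > 80
  N24 sheds 180 kN to N18: 180 each.
    N18: 10+180 = 190 > 60
Round 2 — N18, N7 snap.
  N18 sheds 190 kN to N2: 190 each.
    N2: 130+190 = 320 > 150
  N7 sheds 90 kN to N2: 90 each.
    N2: 320+90 = 410 > 150
Round 3 — N2 snaps.
  N2 sheds 410 kN: no online neighbours, lost.
No further breaks.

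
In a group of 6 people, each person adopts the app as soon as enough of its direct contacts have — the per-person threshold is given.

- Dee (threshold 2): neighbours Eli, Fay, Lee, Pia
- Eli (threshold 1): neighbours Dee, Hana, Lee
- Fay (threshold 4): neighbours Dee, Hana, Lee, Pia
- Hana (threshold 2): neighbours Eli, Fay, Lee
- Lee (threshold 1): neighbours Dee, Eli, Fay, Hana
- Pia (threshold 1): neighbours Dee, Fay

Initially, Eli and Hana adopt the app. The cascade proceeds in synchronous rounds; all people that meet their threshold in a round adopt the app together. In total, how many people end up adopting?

6

Round 1 — Eli, Hana adopt the app (initial).
Round 2 — checking thresholds:
  Dee: 1 of 4 neighbours < 2, holds.
  Fay: 1 of 4 neighbours < 4, holds.
  Lee: 2 of 4 neighbours ≥ 1, adopts the app.
Round 3 — checking thresholds:
  Dee: 2 of 4 neighbours ≥ 2, adopts the app.
  Fay: 2 of 4 neighbours < 4, holds.
Round 4 — checking thresholds:
  Fay: 3 of 4 neighbours < 4, holds.
  Pia: 1 of 2 neighbours ≥ 1, adopts the app.
Round 5 — checking thresholds:
  Fay: 4 of 4 neighbours ≥ 4, adopts the app.
Round 6 — no new adoptions; cascade stops.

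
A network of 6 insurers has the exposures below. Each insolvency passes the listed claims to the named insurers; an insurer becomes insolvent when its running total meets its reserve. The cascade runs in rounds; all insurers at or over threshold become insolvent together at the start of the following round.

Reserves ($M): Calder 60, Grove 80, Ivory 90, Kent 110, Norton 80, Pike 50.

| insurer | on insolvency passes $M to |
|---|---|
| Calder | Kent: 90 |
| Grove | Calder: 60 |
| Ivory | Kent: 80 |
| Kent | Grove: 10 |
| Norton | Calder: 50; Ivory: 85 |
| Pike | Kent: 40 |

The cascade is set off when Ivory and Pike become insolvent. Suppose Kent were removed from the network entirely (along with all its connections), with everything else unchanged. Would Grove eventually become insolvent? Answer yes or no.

With Kent removed:
Round 1 — Ivory, Pike become insolvent (initial).
No further insolvencies.

no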